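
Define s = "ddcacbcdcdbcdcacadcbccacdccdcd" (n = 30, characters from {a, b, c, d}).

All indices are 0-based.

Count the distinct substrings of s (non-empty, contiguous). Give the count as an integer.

sorted suffixes:
  #0 SA[0]=14  'acadcbccacdccdcd'
  #1 SA[1]=3  'acbcdcdbcdcacadcbccacdccdcd'
  #2 SA[2]=22  'acdccdcd'
  #3 SA[3]=16  'adcbccacdccdcd'
  #4 SA[4]=19  'bccacdccdcd'
  #5 SA[5]=10  'bcdcacadcbccacdccdcd'
  #6 SA[6]=5  'bcdcdbcdcacadcbccacdccdcd'
  #7 SA[7]=13  'cacadcbccacdccdcd'
  #8 SA[8]=2  'cacbcdcdbcdcacadcbccacdccdcd'
  #9 SA[9]=21  'cacdccdcd'
  #10 SA[10]=15  'cadcbccacdccdcd'
  #11 SA[11]=18  'cbccacdccdcd'
  #12 SA[12]=4  'cbcdcdbcdcacadcbccacdccdcd'
  #13 SA[13]=20  'ccacdccdcd'
  #14 SA[14]=25  'ccdcd'
  #15 SA[15]=28  'cd'
  #16 SA[16]=8  'cdbcdcacadcbccacdccdcd'
  #17 SA[17]=11  'cdcacadcbccacdccdcd'
  #18 SA[18]=23  'cdccdcd'
  #19 SA[19]=26  'cdcd'
  #20 SA[20]=6  'cdcdbcdcacadcbccacdccdcd'
  #21 SA[21]=29  'd'
  #22 SA[22]=9  'dbcdcacadcbccacdccdcd'
  #23 SA[23]=12  'dcacadcbccacdccdcd'
  #24 SA[24]=1  'dcacbcdcdbcdcacadcbccacdccdcd'
  #25 SA[25]=17  'dcbccacdccdcd'
  #26 SA[26]=24  'dccdcd'
  #27 SA[27]=27  'dcd'
  #28 SA[28]=7  'dcdbcdcacadcbccacdccdcd'
  #29 SA[29]=0  'ddcacbcdcdbcdcacadcbccacdccdcd'

SA = [14, 3, 22, 16, 19, 10, 5, 13, 2, 21, 15, 18, 4, 20, 25, 28, 8, 11, 23, 26, 6, 29, 9, 12, 1, 17, 24, 27, 7, 0]
rank  pair      lcp
   1  s[14:],s[3:]  2  'ac'
   2  s[3:],s[22:]  2  'ac'
   3  s[22:],s[16:]  1  'a'
   4  s[16:],s[19:]  0  ''
   5  s[19:],s[10:]  2  'bc'
   6  s[10:],s[5:]  4  'bcdc'
   7  s[5:],s[13:]  0  ''
   8  s[13:],s[2:]  3  'cac'
   9  s[2:],s[21:]  3  'cac'
  10  s[21:],s[15:]  2  'ca'
  11  s[15:],s[18:]  1  'c'
  12  s[18:],s[4:]  3  'cbc'
  13  s[4:],s[20:]  1  'c'
  14  s[20:],s[25:]  2  'cc'
  15  s[25:],s[28:]  1  'c'
  16  s[28:],s[8:]  2  'cd'
  17  s[8:],s[11:]  2  'cd'
  18  s[11:],s[23:]  3  'cdc'
  19  s[23:],s[26:]  3  'cdc'
  20  s[26:],s[6:]  4  'cdcd'
  21  s[6:],s[29:]  0  ''
  22  s[29:],s[9:]  1  'd'
  23  s[9:],s[12:]  1  'd'
  24  s[12:],s[1:]  4  'dcac'
  25  s[1:],s[17:]  2  'dc'
  26  s[17:],s[24:]  2  'dc'
  27  s[24:],s[27:]  2  'dc'
  28  s[27:],s[7:]  3  'dcd'
  29  s[7:],s[0:]  1  'd'

n(n+1)/2 = 30·31/2 = 465
Σ LCP = 0 + 2 + 2 + 1 + 0 + 2 + 4 + 0 + 3 + 3 + 2 + 1 + 3 + 1 + 2 + 1 + 2 + 2 + 3 + 3 + 4 + 0 + 1 + 1 + 4 + 2 + 2 + 2 + 3 + 1 = 57
distinct = 465 − 57 = 408

408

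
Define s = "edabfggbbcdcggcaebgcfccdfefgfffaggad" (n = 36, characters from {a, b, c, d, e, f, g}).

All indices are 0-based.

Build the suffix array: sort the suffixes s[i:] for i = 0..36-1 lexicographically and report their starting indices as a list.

[2, 34, 15, 31, 7, 8, 3, 17, 14, 21, 9, 22, 19, 11, 35, 1, 10, 23, 16, 0, 25, 30, 20, 24, 29, 28, 26, 4, 33, 6, 13, 18, 27, 32, 5, 12]

rank→(start, suffix):
  0 → (2, 'abfggbbcdcggcaebgcfccdfefgfffaggad')
  1 → (34, 'ad')
  2 → (15, 'aebgcfccdfefgfffaggad')
  3 → (31, 'aggad')
  4 → (7, 'bbcdcggcaebgcfccdfefgfffaggad')
  5 → (8, 'bcdcggcaebgcfccdfefgfffaggad')
  6 → (3, 'bfggbbcdcggcaebgcfccdfefgfffaggad')
  7 → (17, 'bgcfccdfefgfffaggad')
  8 → (14, 'caebgcfccdfefgfffaggad')
  9 → (21, 'ccdfefgfffaggad')
  10 → (9, 'cdcggcaebgcfccdfefgfffaggad')
  11 → (22, 'cdfefgfffaggad')
  12 → (19, 'cfccdfefgfffaggad')
  13 → (11, 'cggcaebgcfccdfefgfffaggad')
  14 → (35, 'd')
  15 → (1, 'dabfggbbcdcggcaebgcfccdfefgfffaggad')
  16 → (10, 'dcggcaebgcfccdfefgfffaggad')
  17 → (23, 'dfefgfffaggad')
  18 → (16, 'ebgcfccdfefgfffaggad')
  19 → (0, 'edabfggbbcdcggcaebgcfccdfefgfffaggad')
  20 → (25, 'efgfffaggad')
  21 → (30, 'faggad')
  22 → (20, 'fccdfefgfffaggad')
  23 → (24, 'fefgfffaggad')
  24 → (29, 'ffaggad')
  25 → (28, 'fffaggad')
  26 → (26, 'fgfffaggad')
  27 → (4, 'fggbbcdcggcaebgcfccdfefgfffaggad')
  28 → (33, 'gad')
  29 → (6, 'gbbcdcggcaebgcfccdfefgfffaggad')
  30 → (13, 'gcaebgcfccdfefgfffaggad')
  31 → (18, 'gcfccdfefgfffaggad')
  32 → (27, 'gfffaggad')
  33 → (32, 'ggad')
  34 → (5, 'ggbbcdcggcaebgcfccdfefgfffaggad')
  35 → (12, 'ggcaebgcfccdfefgfffaggad')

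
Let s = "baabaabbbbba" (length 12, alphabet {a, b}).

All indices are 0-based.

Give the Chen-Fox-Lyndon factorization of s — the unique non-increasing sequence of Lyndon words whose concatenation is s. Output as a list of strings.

emit factor 1: 'b' (i=0, period=1)
emit factor 2: 'aabaabbbbb' (i=1, period=10)
emit factor 3: 'a' (i=11, period=1)

["b", "aabaabbbbb", "a"]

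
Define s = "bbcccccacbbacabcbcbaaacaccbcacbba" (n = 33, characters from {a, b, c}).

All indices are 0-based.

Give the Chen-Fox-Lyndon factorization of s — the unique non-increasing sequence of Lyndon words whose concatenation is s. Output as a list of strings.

emit factor 1: 'bbccccc' (i=0, period=7)
emit factor 2: 'acbb' (i=7, period=4)
emit factor 3: 'ac' (i=11, period=2)
emit factor 4: 'abcbcb' (i=13, period=6)
emit factor 5: 'aaacaccbcacbb' (i=19, period=13)
emit factor 6: 'a' (i=32, period=1)

["bbccccc", "acbb", "ac", "abcbcb", "aaacaccbcacbb", "a"]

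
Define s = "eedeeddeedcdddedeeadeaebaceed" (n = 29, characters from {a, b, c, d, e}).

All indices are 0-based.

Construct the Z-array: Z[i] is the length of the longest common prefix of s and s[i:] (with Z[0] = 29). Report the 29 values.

[29, 1, 0, 3, 1, 0, 0, 3, 1, 0, 0, 0, 0, 0, 1, 0, 2, 1, 0, 0, 1, 0, 1, 0, 0, 0, 3, 1, 0]

Z[0]=29
i=1: fresh scan; Z[1]=1 extend→box=[1,2)
i=2: fresh scan; Z[2]=0
i=3: fresh scan; Z[3]=3 extend→box=[3,6)
i=4: min(r-i=2, Z[1]=1)=1; Z[4]=1
i=5: min(r-i=1, Z[2]=0)=0; Z[5]=0
i=6: fresh scan; Z[6]=0
i=7: fresh scan; Z[7]=3 extend→box=[7,10)
i=8: min(r-i=2, Z[1]=1)=1; Z[8]=1
i=9: min(r-i=1, Z[2]=0)=0; Z[9]=0
i=10: fresh scan; Z[10]=0
i=11: fresh scan; Z[11]=0
i=12: fresh scan; Z[12]=0
i=13: fresh scan; Z[13]=0
i=14: fresh scan; Z[14]=1 extend→box=[14,15)
i=15: fresh scan; Z[15]=0
i=16: fresh scan; Z[16]=2 extend→box=[16,18)
i=17: min(r-i=1, Z[1]=1)=1; Z[17]=1
i=18: fresh scan; Z[18]=0
i=19: fresh scan; Z[19]=0
i=20: fresh scan; Z[20]=1 extend→box=[20,21)
i=21: fresh scan; Z[21]=0
i=22: fresh scan; Z[22]=1 extend→box=[22,23)
i=23: fresh scan; Z[23]=0
i=24: fresh scan; Z[24]=0
i=25: fresh scan; Z[25]=0
i=26: fresh scan; Z[26]=3 extend→box=[26,29)
i=27: min(r-i=2, Z[1]=1)=1; Z[27]=1
i=28: min(r-i=1, Z[2]=0)=0; Z[28]=0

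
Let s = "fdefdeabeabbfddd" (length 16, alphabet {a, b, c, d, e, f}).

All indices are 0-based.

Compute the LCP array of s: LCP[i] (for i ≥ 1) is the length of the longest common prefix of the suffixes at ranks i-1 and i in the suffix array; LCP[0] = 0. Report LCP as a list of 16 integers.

[0, 2, 0, 1, 1, 0, 1, 2, 1, 2, 0, 3, 1, 0, 2, 3]

rank | idx | suffix
   0 |   9 | abbfddd
   1 |   6 | abeabbfddd
   2 |  10 | bbfddd
   3 |   7 | beabbfddd
   4 |  11 | bfddd
   5 |  15 | d
   6 |  14 | dd
   7 |  13 | ddd
   8 |   4 | deabeabbfddd
   9 |   1 | defdeabeabbfddd
  10 |   8 | eabbfddd
  11 |   5 | eabeabbfddd
  12 |   2 | efdeabeabbfddd
  13 |  12 | fddd
  14 |   3 | fdeabeabbfddd
  15 |   0 | fdefdeabeabbfddd

SA = [9, 6, 10, 7, 11, 15, 14, 13, 4, 1, 8, 5, 2, 12, 3, 0]
i: (SA[i-1],SA[i]) lcp shared
  1: (9,6) 2 'ab'
  2: (6,10) 0 ''
  3: (10,7) 1 'b'
  4: (7,11) 1 'b'
  5: (11,15) 0 ''
  6: (15,14) 1 'd'
  7: (14,13) 2 'dd'
  8: (13,4) 1 'd'
  9: (4,1) 2 'de'
  10: (1,8) 0 ''
  11: (8,5) 3 'eab'
  12: (5,2) 1 'e'
  13: (2,12) 0 ''
  14: (12,3) 2 'fd'
  15: (3,0) 3 'fde'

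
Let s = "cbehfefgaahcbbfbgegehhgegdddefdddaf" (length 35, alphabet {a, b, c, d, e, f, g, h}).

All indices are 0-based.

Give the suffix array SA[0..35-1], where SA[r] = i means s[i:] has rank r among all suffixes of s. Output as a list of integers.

rank→(start, suffix):
  0 → (8, 'aahcbbfbgegehhgegdddefdddaf')
  1 → (33, 'af')
  2 → (9, 'ahcbbfbgegehhgegdddefdddaf')
  3 → (12, 'bbfbgegehhgegdddefdddaf')
  4 → (1, 'behfefgaahcbbfbgegehhgegdddefdddaf')
  5 → (13, 'bfbgegehhgegdddefdddaf')
  6 → (15, 'bgegehhgegdddefdddaf')
  7 → (11, 'cbbfbgegehhgegdddefdddaf')
  8 → (0, 'cbehfefgaahcbbfbgegehhgegdddefdddaf')
  9 → (32, 'daf')
  10 → (31, 'ddaf')
  11 → (30, 'dddaf')
  12 → (25, 'dddefdddaf')
  13 → (26, 'ddefdddaf')
  14 → (27, 'defdddaf')
  15 → (28, 'efdddaf')
  16 → (5, 'efgaahcbbfbgegehhgegdddefdddaf')
  17 → (23, 'egdddefdddaf')
  18 → (17, 'egehhgegdddefdddaf')
  19 → (2, 'ehfefgaahcbbfbgegehhgegdddefdddaf')
  20 → (19, 'ehhgegdddefdddaf')
  21 → (34, 'f')
  22 → (14, 'fbgegehhgegdddefdddaf')
  23 → (29, 'fdddaf')
  24 → (4, 'fefgaahcbbfbgegehhgegdddefdddaf')
  25 → (6, 'fgaahcbbfbgegehhgegdddefdddaf')
  26 → (7, 'gaahcbbfbgegehhgegdddefdddaf')
  27 → (24, 'gdddefdddaf')
  28 → (22, 'gegdddefdddaf')
  29 → (16, 'gegehhgegdddefdddaf')
  30 → (18, 'gehhgegdddefdddaf')
  31 → (10, 'hcbbfbgegehhgegdddefdddaf')
  32 → (3, 'hfefgaahcbbfbgegehhgegdddefdddaf')
  33 → (21, 'hgegdddefdddaf')
  34 → (20, 'hhgegdddefdddaf')

[8, 33, 9, 12, 1, 13, 15, 11, 0, 32, 31, 30, 25, 26, 27, 28, 5, 23, 17, 2, 19, 34, 14, 29, 4, 6, 7, 24, 22, 16, 18, 10, 3, 21, 20]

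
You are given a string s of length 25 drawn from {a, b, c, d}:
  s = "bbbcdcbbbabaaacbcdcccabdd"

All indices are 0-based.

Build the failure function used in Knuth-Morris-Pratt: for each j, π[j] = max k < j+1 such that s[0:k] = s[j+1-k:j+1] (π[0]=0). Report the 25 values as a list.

π[0] = 0
j=1 s[j]='b': π[1]=1 (border 'b')
j=2 s[j]='b': π[2]=2 (border 'bb')
j=3 s[j]='c': k: 2→1→0; π[3]=0 (border '')
j=4 s[j]='d': π[4]=0 (border '')
j=5 s[j]='c': π[5]=0 (border '')
j=6 s[j]='b': π[6]=1 (border 'b')
j=7 s[j]='b': π[7]=2 (border 'bb')
j=8 s[j]='b': π[8]=3 (border 'bbb')
j=9 s[j]='a': k: 3→2→1→0; π[9]=0 (border '')
j=10 s[j]='b': π[10]=1 (border 'b')
j=11 s[j]='a': k: 1→0; π[11]=0 (border '')
j=12 s[j]='a': π[12]=0 (border '')
j=13 s[j]='a': π[13]=0 (border '')
j=14 s[j]='c': π[14]=0 (border '')
j=15 s[j]='b': π[15]=1 (border 'b')
j=16 s[j]='c': k: 1→0; π[16]=0 (border '')
j=17 s[j]='d': π[17]=0 (border '')
j=18 s[j]='c': π[18]=0 (border '')
j=19 s[j]='c': π[19]=0 (border '')
j=20 s[j]='c': π[20]=0 (border '')
j=21 s[j]='a': π[21]=0 (border '')
j=22 s[j]='b': π[22]=1 (border 'b')
j=23 s[j]='d': k: 1→0; π[23]=0 (border '')
j=24 s[j]='d': π[24]=0 (border '')

[0, 1, 2, 0, 0, 0, 1, 2, 3, 0, 1, 0, 0, 0, 0, 1, 0, 0, 0, 0, 0, 0, 1, 0, 0]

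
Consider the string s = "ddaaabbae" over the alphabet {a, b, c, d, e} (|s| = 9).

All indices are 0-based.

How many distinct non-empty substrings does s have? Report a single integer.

39

rank→(start, suffix):
  0 → (2, 'aaabbae')
  1 → (3, 'aabbae')
  2 → (4, 'abbae')
  3 → (7, 'ae')
  4 → (6, 'bae')
  5 → (5, 'bbae')
  6 → (1, 'daaabbae')
  7 → (0, 'ddaaabbae')
  8 → (8, 'e')

SA = [2, 3, 4, 7, 6, 5, 1, 0, 8]
i: (SA[i-1],SA[i]) lcp shared
  1: (2,3) 2 'aa'
  2: (3,4) 1 'a'
  3: (4,7) 1 'a'
  4: (7,6) 0 ''
  5: (6,5) 1 'b'
  6: (5,1) 0 ''
  7: (1,0) 1 'd'
  8: (0,8) 0 ''

n(n+1)/2 = 9·10/2 = 45
Σ LCP = 0 + 2 + 1 + 1 + 0 + 1 + 0 + 1 + 0 = 6
distinct = 45 − 6 = 39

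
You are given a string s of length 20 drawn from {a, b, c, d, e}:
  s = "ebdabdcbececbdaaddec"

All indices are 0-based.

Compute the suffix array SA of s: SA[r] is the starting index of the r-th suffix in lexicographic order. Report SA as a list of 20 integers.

rank | idx | suffix
   0 |  14 | aaddec
   1 |   3 | abdcbececbdaaddec
   2 |  15 | addec
   3 |  12 | bdaaddec
   4 |   1 | bdabdcbececbdaaddec
   5 |   4 | bdcbececbdaaddec
   6 |   7 | bececbdaaddec
   7 |  19 | c
   8 |  11 | cbdaaddec
   9 |   6 | cbececbdaaddec
  10 |   9 | cecbdaaddec
  11 |  13 | daaddec
  12 |   2 | dabdcbececbdaaddec
  13 |   5 | dcbececbdaaddec
  14 |  16 | ddec
  15 |  17 | dec
  16 |   0 | ebdabdcbececbdaaddec
  17 |  18 | ec
  18 |  10 | ecbdaaddec
  19 |   8 | ececbdaaddec

[14, 3, 15, 12, 1, 4, 7, 19, 11, 6, 9, 13, 2, 5, 16, 17, 0, 18, 10, 8]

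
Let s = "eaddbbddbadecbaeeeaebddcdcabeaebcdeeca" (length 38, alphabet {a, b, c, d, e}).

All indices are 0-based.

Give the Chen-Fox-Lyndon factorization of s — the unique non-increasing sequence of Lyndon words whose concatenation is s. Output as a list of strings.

emit factor 1: 'e' (i=0, period=1)
emit factor 2: 'addbbddbadecbaeeeaebddcdc' (i=1, period=25)
emit factor 3: 'abeaebcdeec' (i=26, period=11)
emit factor 4: 'a' (i=37, period=1)

["e", "addbbddbadecbaeeeaebddcdc", "abeaebcdeec", "a"]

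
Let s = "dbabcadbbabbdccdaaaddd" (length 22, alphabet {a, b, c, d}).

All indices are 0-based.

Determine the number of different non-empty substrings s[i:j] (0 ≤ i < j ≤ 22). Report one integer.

sorted suffixes:
  #0 SA[0]=16  'aaaddd'
  #1 SA[1]=17  'aaddd'
  #2 SA[2]=9  'abbdccdaaaddd'
  #3 SA[3]=2  'abcadbbabbdccdaaaddd'
  #4 SA[4]=5  'adbbabbdccdaaaddd'
  #5 SA[5]=18  'addd'
  #6 SA[6]=8  'babbdccdaaaddd'
  #7 SA[7]=1  'babcadbbabbdccdaaaddd'
  #8 SA[8]=7  'bbabbdccdaaaddd'
  #9 SA[9]=10  'bbdccdaaaddd'
  #10 SA[10]=3  'bcadbbabbdccdaaaddd'
  #11 SA[11]=11  'bdccdaaaddd'
  #12 SA[12]=4  'cadbbabbdccdaaaddd'
  #13 SA[13]=13  'ccdaaaddd'
  #14 SA[14]=14  'cdaaaddd'
  #15 SA[15]=21  'd'
  #16 SA[16]=15  'daaaddd'
  #17 SA[17]=0  'dbabcadbbabbdccdaaaddd'
  #18 SA[18]=6  'dbbabbdccdaaaddd'
  #19 SA[19]=12  'dccdaaaddd'
  #20 SA[20]=20  'dd'
  #21 SA[21]=19  'ddd'

SA = [16, 17, 9, 2, 5, 18, 8, 1, 7, 10, 3, 11, 4, 13, 14, 21, 15, 0, 6, 12, 20, 19]
rank  pair      lcp
   1  s[16:],s[17:]  2  'aa'
   2  s[17:],s[9:]  1  'a'
   3  s[9:],s[2:]  2  'ab'
   4  s[2:],s[5:]  1  'a'
   5  s[5:],s[18:]  2  'ad'
   6  s[18:],s[8:]  0  ''
   7  s[8:],s[1:]  3  'bab'
   8  s[1:],s[7:]  1  'b'
   9  s[7:],s[10:]  2  'bb'
  10  s[10:],s[3:]  1  'b'
  11  s[3:],s[11:]  1  'b'
  12  s[11:],s[4:]  0  ''
  13  s[4:],s[13:]  1  'c'
  14  s[13:],s[14:]  1  'c'
  15  s[14:],s[21:]  0  ''
  16  s[21:],s[15:]  1  'd'
  17  s[15:],s[0:]  1  'd'
  18  s[0:],s[6:]  2  'db'
  19  s[6:],s[12:]  1  'd'
  20  s[12:],s[20:]  1  'd'
  21  s[20:],s[19:]  2  'dd'

n(n+1)/2 = 22·23/2 = 253
Σ LCP = 0 + 2 + 1 + 2 + 1 + 2 + 0 + 3 + 1 + 2 + 1 + 1 + 0 + 1 + 1 + 0 + 1 + 1 + 2 + 1 + 1 + 2 = 26
distinct = 253 − 26 = 227

227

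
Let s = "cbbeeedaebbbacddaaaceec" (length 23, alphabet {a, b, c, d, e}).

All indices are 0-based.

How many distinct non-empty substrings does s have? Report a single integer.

rank→(start, suffix):
  0 → (16, 'aaaceec')
  1 → (17, 'aaceec')
  2 → (12, 'acddaaaceec')
  3 → (18, 'aceec')
  4 → (7, 'aebbbacddaaaceec')
  5 → (11, 'bacddaaaceec')
  6 → (10, 'bbacddaaaceec')
  7 → (9, 'bbbacddaaaceec')
  8 → (1, 'bbeeedaebbbacddaaaceec')
  9 → (2, 'beeedaebbbacddaaaceec')
  10 → (22, 'c')
  11 → (0, 'cbbeeedaebbbacddaaaceec')
  12 → (13, 'cddaaaceec')
  13 → (19, 'ceec')
  14 → (15, 'daaaceec')
  15 → (6, 'daebbbacddaaaceec')
  16 → (14, 'ddaaaceec')
  17 → (8, 'ebbbacddaaaceec')
  18 → (21, 'ec')
  19 → (5, 'edaebbbacddaaaceec')
  20 → (20, 'eec')
  21 → (4, 'eedaebbbacddaaaceec')
  22 → (3, 'eeedaebbbacddaaaceec')

SA = [16, 17, 12, 18, 7, 11, 10, 9, 1, 2, 22, 0, 13, 19, 15, 6, 14, 8, 21, 5, 20, 4, 3]
i: (SA[i-1],SA[i]) lcp shared
  1: (16,17) 2 'aa'
  2: (17,12) 1 'a'
  3: (12,18) 2 'ac'
  4: (18,7) 1 'a'
  5: (7,11) 0 ''
  6: (11,10) 1 'b'
  7: (10,9) 2 'bb'
  8: (9,1) 2 'bb'
  9: (1,2) 1 'b'
  10: (2,22) 0 ''
  11: (22,0) 1 'c'
  12: (0,13) 1 'c'
  13: (13,19) 1 'c'
  14: (19,15) 0 ''
  15: (15,6) 2 'da'
  16: (6,14) 1 'd'
  17: (14,8) 0 ''
  18: (8,21) 1 'e'
  19: (21,5) 1 'e'
  20: (5,20) 1 'e'
  21: (20,4) 2 'ee'
  22: (4,3) 2 'ee'

n(n+1)/2 = 23·24/2 = 276
Σ LCP = 0 + 2 + 1 + 2 + 1 + 0 + 1 + 2 + 2 + 1 + 0 + 1 + 1 + 1 + 0 + 2 + 1 + 0 + 1 + 1 + 1 + 2 + 2 = 25
distinct = 276 − 25 = 251

251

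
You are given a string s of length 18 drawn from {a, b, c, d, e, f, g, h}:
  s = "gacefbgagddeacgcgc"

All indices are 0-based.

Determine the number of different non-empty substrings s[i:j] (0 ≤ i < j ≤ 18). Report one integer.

rank→(start, suffix):
  0 → (1, 'acefbgagddeacgcgc')
  1 → (12, 'acgcgc')
  2 → (7, 'agddeacgcgc')
  3 → (5, 'bgagddeacgcgc')
  4 → (17, 'c')
  5 → (2, 'cefbgagddeacgcgc')
  6 → (15, 'cgc')
  7 → (13, 'cgcgc')
  8 → (9, 'ddeacgcgc')
  9 → (10, 'deacgcgc')
  10 → (11, 'eacgcgc')
  11 → (3, 'efbgagddeacgcgc')
  12 → (4, 'fbgagddeacgcgc')
  13 → (0, 'gacefbgagddeacgcgc')
  14 → (6, 'gagddeacgcgc')
  15 → (16, 'gc')
  16 → (14, 'gcgc')
  17 → (8, 'gddeacgcgc')

SA = [1, 12, 7, 5, 17, 2, 15, 13, 9, 10, 11, 3, 4, 0, 6, 16, 14, 8]
[i] adj suffixes → lcp
  [1] 1/12 → 2 ('ac')
  [2] 12/7 → 1 ('a')
  [3] 7/5 → 0 ('')
  [4] 5/17 → 0 ('')
  [5] 17/2 → 1 ('c')
  [6] 2/15 → 1 ('c')
  [7] 15/13 → 3 ('cgc')
  [8] 13/9 → 0 ('')
  [9] 9/10 → 1 ('d')
  [10] 10/11 → 0 ('')
  [11] 11/3 → 1 ('e')
  [12] 3/4 → 0 ('')
  [13] 4/0 → 0 ('')
  [14] 0/6 → 2 ('ga')
  [15] 6/16 → 1 ('g')
  [16] 16/14 → 2 ('gc')
  [17] 14/8 → 1 ('g')

n(n+1)/2 = 18·19/2 = 171
Σ LCP = 0 + 2 + 1 + 0 + 0 + 1 + 1 + 3 + 0 + 1 + 0 + 1 + 0 + 0 + 2 + 1 + 2 + 1 = 16
distinct = 171 − 16 = 155

155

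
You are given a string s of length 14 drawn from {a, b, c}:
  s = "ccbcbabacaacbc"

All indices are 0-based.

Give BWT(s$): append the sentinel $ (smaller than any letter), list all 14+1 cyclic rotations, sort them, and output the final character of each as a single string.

rank  rotation         last
    0  $ccbcbabacaacbc  c
    1  aacbc$ccbcbabac  c
    2  abacaacbc$ccbcb  b
    3  acaacbc$ccbcbab  b
    4  acbc$ccbcbabaca  a
    5  babacaacbc$ccbc  c
    6  bacaacbc$ccbcba  a
    7  bc$ccbcbabacaac  c
    8  bcbabacaacbc$cc  c
    9  c$ccbcbabacaacb  b
   10  caacbc$ccbcbaba  a
   11  cbabacaacbc$ccb  b
   12  cbc$ccbcbabacaa  a
   13  cbcbabacaacbc$c  c
   14  ccbcbabacaacbc$  $

ccbbacaccbabac$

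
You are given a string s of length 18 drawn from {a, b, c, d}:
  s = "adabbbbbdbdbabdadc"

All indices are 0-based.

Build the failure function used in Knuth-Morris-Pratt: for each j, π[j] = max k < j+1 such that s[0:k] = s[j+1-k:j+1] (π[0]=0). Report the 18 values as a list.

π[0] = 0
j=1 s[j]='d': π[1]=0 (border '')
j=2 s[j]='a': π[2]=1 (border 'a')
j=3 s[j]='b': k: 1→0; π[3]=0 (border '')
j=4 s[j]='b': π[4]=0 (border '')
j=5 s[j]='b': π[5]=0 (border '')
j=6 s[j]='b': π[6]=0 (border '')
j=7 s[j]='b': π[7]=0 (border '')
j=8 s[j]='d': π[8]=0 (border '')
j=9 s[j]='b': π[9]=0 (border '')
j=10 s[j]='d': π[10]=0 (border '')
j=11 s[j]='b': π[11]=0 (border '')
j=12 s[j]='a': π[12]=1 (border 'a')
j=13 s[j]='b': k: 1→0; π[13]=0 (border '')
j=14 s[j]='d': π[14]=0 (border '')
j=15 s[j]='a': π[15]=1 (border 'a')
j=16 s[j]='d': π[16]=2 (border 'ad')
j=17 s[j]='c': k: 2→0; π[17]=0 (border '')

[0, 0, 1, 0, 0, 0, 0, 0, 0, 0, 0, 0, 1, 0, 0, 1, 2, 0]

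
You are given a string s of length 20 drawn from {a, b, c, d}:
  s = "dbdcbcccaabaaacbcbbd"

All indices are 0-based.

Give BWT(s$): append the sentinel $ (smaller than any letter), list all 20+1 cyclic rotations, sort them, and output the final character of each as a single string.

rank  rotation               last
    0  $dbdcbcccaabaaacbcbbd  d
    1  aaacbcbbd$dbdcbcccaab  b
    2  aabaaacbcbbd$dbdcbccc  c
    3  aacbcbbd$dbdcbcccaaba  a
    4  abaaacbcbbd$dbdcbccca  a
    5  acbcbbd$dbdcbcccaabaa  a
    6  baaacbcbbd$dbdcbcccaa  a
    7  bbd$dbdcbcccaabaaacbc  c
    8  bcbbd$dbdcbcccaabaaac  c
    9  bcccaabaaacbcbbd$dbdc  c
   10  bd$dbdcbcccaabaaacbcb  b
   11  bdcbcccaabaaacbcbbd$d  d
   12  caabaaacbcbbd$dbdcbcc  c
   13  cbbd$dbdcbcccaabaaacb  b
   14  cbcbbd$dbdcbcccaabaaa  a
   15  cbcccaabaaacbcbbd$dbd  d
   16  ccaabaaacbcbbd$dbdcbc  c
   17  cccaabaaacbcbbd$dbdcb  b
   18  d$dbdcbcccaabaaacbcbb  b
   19  dbdcbcccaabaaacbcbbd$  $
   20  dcbcccaabaaacbcbbd$db  b

dbcaaaacccbdcbadcbb$b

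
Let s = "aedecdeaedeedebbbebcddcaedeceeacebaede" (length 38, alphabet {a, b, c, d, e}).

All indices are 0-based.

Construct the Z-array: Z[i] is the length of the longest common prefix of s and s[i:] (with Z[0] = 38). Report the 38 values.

[38, 0, 0, 0, 0, 0, 0, 4, 0, 0, 0, 0, 0, 0, 0, 0, 0, 0, 0, 0, 0, 0, 0, 5, 0, 0, 0, 0, 0, 0, 1, 0, 0, 0, 4, 0, 0, 0]

Z[0]=38
i=1: outside box; Z[1]=0
i=2: outside box; Z[2]=0
i=3: outside box; Z[3]=0
i=4: outside box; Z[4]=0
i=5: outside box; Z[5]=0
i=6: outside box; Z[6]=0
i=7: outside box; Z[7]=4 scan→box=[7,11)
i=8: min(r-i=3, Z[1]=0)=0; Z[8]=0
i=9: min(r-i=2, Z[2]=0)=0; Z[9]=0
i=10: min(r-i=1, Z[3]=0)=0; Z[10]=0
i=11: outside box; Z[11]=0
i=12: outside box; Z[12]=0
i=13: outside box; Z[13]=0
i=14: outside box; Z[14]=0
i=15: outside box; Z[15]=0
i=16: outside box; Z[16]=0
i=17: outside box; Z[17]=0
i=18: outside box; Z[18]=0
i=19: outside box; Z[19]=0
i=20: outside box; Z[20]=0
i=21: outside box; Z[21]=0
i=22: outside box; Z[22]=0
i=23: outside box; Z[23]=5 scan→box=[23,28)
i=24: min(r-i=4, Z[1]=0)=0; Z[24]=0
i=25: min(r-i=3, Z[2]=0)=0; Z[25]=0
i=26: min(r-i=2, Z[3]=0)=0; Z[26]=0
i=27: min(r-i=1, Z[4]=0)=0; Z[27]=0
i=28: outside box; Z[28]=0
i=29: outside box; Z[29]=0
i=30: outside box; Z[30]=1 scan→box=[30,31)
i=31: outside box; Z[31]=0
i=32: outside box; Z[32]=0
i=33: outside box; Z[33]=0
i=34: outside box; Z[34]=4 scan→box=[34,38)
i=35: min(r-i=3, Z[1]=0)=0; Z[35]=0
i=36: min(r-i=2, Z[2]=0)=0; Z[36]=0
i=37: min(r-i=1, Z[3]=0)=0; Z[37]=0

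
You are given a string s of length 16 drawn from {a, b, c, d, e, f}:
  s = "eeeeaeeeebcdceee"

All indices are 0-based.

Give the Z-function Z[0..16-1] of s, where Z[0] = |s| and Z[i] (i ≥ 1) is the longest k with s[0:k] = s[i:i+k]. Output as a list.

[16, 3, 2, 1, 0, 4, 3, 2, 1, 0, 0, 0, 0, 3, 2, 1]

Z[0]=16
i=1: fresh scan; Z[1]=3 grow→box=[1,4)
i=2: min(r-i=2, Z[1]=3)=2; Z[2]=2
i=3: min(r-i=1, Z[2]=2)=1; Z[3]=1
i=4: fresh scan; Z[4]=0
i=5: fresh scan; Z[5]=4 grow→box=[5,9)
i=6: min(r-i=3, Z[1]=3)=3; Z[6]=3
i=7: min(r-i=2, Z[2]=2)=2; Z[7]=2
i=8: min(r-i=1, Z[3]=1)=1; Z[8]=1
i=9: fresh scan; Z[9]=0
i=10: fresh scan; Z[10]=0
i=11: fresh scan; Z[11]=0
i=12: fresh scan; Z[12]=0
i=13: fresh scan; Z[13]=3 grow→box=[13,16)
i=14: min(r-i=2, Z[1]=3)=2; Z[14]=2
i=15: min(r-i=1, Z[2]=2)=1; Z[15]=1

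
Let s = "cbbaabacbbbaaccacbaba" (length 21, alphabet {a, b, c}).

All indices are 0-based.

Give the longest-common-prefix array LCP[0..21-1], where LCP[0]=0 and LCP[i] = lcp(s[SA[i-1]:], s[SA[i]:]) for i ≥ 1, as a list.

[0, 1, 2, 1, 3, 1, 3, 2, 0, 2, 3, 2, 2, 1, 4, 2, 0, 1, 2, 3, 1]

rank | idx | suffix
   0 |  20 | a
   1 |   3 | aabacbbbaaccacbaba
   2 |  11 | aaccacbaba
   3 |  18 | aba
   4 |   4 | abacbbbaaccacbaba
   5 |  15 | acbaba
   6 |   6 | acbbbaaccacbaba
   7 |  12 | accacbaba
   8 |  19 | ba
   9 |   2 | baabacbbbaaccacbaba
  10 |  10 | baaccacbaba
  11 |  17 | baba
  12 |   5 | bacbbbaaccacbaba
  13 |   1 | bbaabacbbbaaccacbaba
  14 |   9 | bbaaccacbaba
  15 |   8 | bbbaaccacbaba
  16 |  14 | cacbaba
  17 |  16 | cbaba
  18 |   0 | cbbaabacbbbaaccacbaba
  19 |   7 | cbbbaaccacbaba
  20 |  13 | ccacbaba

SA = [20, 3, 11, 18, 4, 15, 6, 12, 19, 2, 10, 17, 5, 1, 9, 8, 14, 16, 0, 7, 13]
[i] adj suffixes → lcp
  [1] 20/3 → 1 ('a')
  [2] 3/11 → 2 ('aa')
  [3] 11/18 → 1 ('a')
  [4] 18/4 → 3 ('aba')
  [5] 4/15 → 1 ('a')
  [6] 15/6 → 3 ('acb')
  [7] 6/12 → 2 ('ac')
  [8] 12/19 → 0 ('')
  [9] 19/2 → 2 ('ba')
  [10] 2/10 → 3 ('baa')
  [11] 10/17 → 2 ('ba')
  [12] 17/5 → 2 ('ba')
  [13] 5/1 → 1 ('b')
  [14] 1/9 → 4 ('bbaa')
  [15] 9/8 → 2 ('bb')
  [16] 8/14 → 0 ('')
  [17] 14/16 → 1 ('c')
  [18] 16/0 → 2 ('cb')
  [19] 0/7 → 3 ('cbb')
  [20] 7/13 → 1 ('c')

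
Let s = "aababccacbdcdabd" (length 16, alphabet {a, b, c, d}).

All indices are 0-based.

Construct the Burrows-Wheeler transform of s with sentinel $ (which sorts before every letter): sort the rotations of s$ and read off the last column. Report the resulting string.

rank  rotation           last
    0  $aababccacbdcdabd  d
    1  aababccacbdcdabd$  $
    2  ababccacbdcdabd$a  a
    3  abccacbdcdabd$aab  b
    4  abd$aababccacbdcd  d
    5  acbdcdabd$aababcc  c
    6  babccacbdcdabd$aa  a
    7  bccacbdcdabd$aaba  a
    8  bd$aababccacbdcda  a
    9  bdcdabd$aababccac  c
   10  cacbdcdabd$aababc  c
   11  cbdcdabd$aababcca  a
   12  ccacbdcdabd$aabab  b
   13  cdabd$aababccacbd  d
   14  d$aababccacbdcdab  b
   15  dabd$aababccacbdc  c
   16  dcdabd$aababccacb  b

d$abdcaaaccabdbcb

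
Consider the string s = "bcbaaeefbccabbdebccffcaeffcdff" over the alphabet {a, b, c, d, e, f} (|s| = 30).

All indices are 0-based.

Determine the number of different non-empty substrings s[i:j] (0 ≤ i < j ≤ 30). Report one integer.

rank→(start, suffix):
  0 → (3, 'aaeefbccabbdebccffcaeffcdff')
  1 → (11, 'abbdebccffcaeffcdff')
  2 → (4, 'aeefbccabbdebccffcaeffcdff')
  3 → (22, 'aeffcdff')
  4 → (2, 'baaeefbccabbdebccffcaeffcdff')
  5 → (12, 'bbdebccffcaeffcdff')
  6 → (0, 'bcbaaeefbccabbdebccffcaeffcdff')
  7 → (8, 'bccabbdebccffcaeffcdff')
  8 → (16, 'bccffcaeffcdff')
  9 → (13, 'bdebccffcaeffcdff')
  10 → (10, 'cabbdebccffcaeffcdff')
  11 → (21, 'caeffcdff')
  12 → (1, 'cbaaeefbccabbdebccffcaeffcdff')
  13 → (9, 'ccabbdebccffcaeffcdff')
  14 → (17, 'ccffcaeffcdff')
  15 → (26, 'cdff')
  16 → (18, 'cffcaeffcdff')
  17 → (14, 'debccffcaeffcdff')
  18 → (27, 'dff')
  19 → (15, 'ebccffcaeffcdff')
  20 → (5, 'eefbccabbdebccffcaeffcdff')
  21 → (6, 'efbccabbdebccffcaeffcdff')
  22 → (23, 'effcdff')
  23 → (29, 'f')
  24 → (7, 'fbccabbdebccffcaeffcdff')
  25 → (20, 'fcaeffcdff')
  26 → (25, 'fcdff')
  27 → (28, 'ff')
  28 → (19, 'ffcaeffcdff')
  29 → (24, 'ffcdff')

SA = [3, 11, 4, 22, 2, 12, 0, 8, 16, 13, 10, 21, 1, 9, 17, 26, 18, 14, 27, 15, 5, 6, 23, 29, 7, 20, 25, 28, 19, 24]
i: (SA[i-1],SA[i]) lcp shared
  1: (3,11) 1 'a'
  2: (11,4) 1 'a'
  3: (4,22) 2 'ae'
  4: (22,2) 0 ''
  5: (2,12) 1 'b'
  6: (12,0) 1 'b'
  7: (0,8) 2 'bc'
  8: (8,16) 3 'bcc'
  9: (16,13) 1 'b'
  10: (13,10) 0 ''
  11: (10,21) 2 'ca'
  12: (21,1) 1 'c'
  13: (1,9) 1 'c'
  14: (9,17) 2 'cc'
  15: (17,26) 1 'c'
  16: (26,18) 1 'c'
  17: (18,14) 0 ''
  18: (14,27) 1 'd'
  19: (27,15) 0 ''
  20: (15,5) 1 'e'
  21: (5,6) 1 'e'
  22: (6,23) 2 'ef'
  23: (23,29) 0 ''
  24: (29,7) 1 'f'
  25: (7,20) 1 'f'
  26: (20,25) 2 'fc'
  27: (25,28) 1 'f'
  28: (28,19) 2 'ff'
  29: (19,24) 3 'ffc'

n(n+1)/2 = 30·31/2 = 465
Σ LCP = 0 + 1 + 1 + 2 + 0 + 1 + 1 + 2 + 3 + 1 + 0 + 2 + 1 + 1 + 2 + 1 + 1 + 0 + 1 + 0 + 1 + 1 + 2 + 0 + 1 + 1 + 2 + 1 + 2 + 3 = 35
distinct = 465 − 35 = 430

430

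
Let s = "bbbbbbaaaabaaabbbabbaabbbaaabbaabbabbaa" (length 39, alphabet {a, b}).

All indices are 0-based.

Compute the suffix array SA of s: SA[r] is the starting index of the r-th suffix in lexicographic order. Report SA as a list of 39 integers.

[38, 37, 6, 7, 25, 11, 8, 26, 30, 20, 12, 9, 34, 27, 17, 31, 21, 13, 36, 5, 24, 10, 29, 19, 33, 16, 35, 4, 23, 28, 18, 32, 15, 3, 22, 14, 2, 1, 0]

rank | idx | suffix
   0 |  38 | a
   1 |  37 | aa
   2 |   6 | aaaabaaabbbabbaabbbaaabbaabbabbaa
   3 |   7 | aaabaaabbbabbaabbbaaabbaabbabbaa
   4 |  25 | aaabbaabbabbaa
   5 |  11 | aaabbbabbaabbbaaabbaabbabbaa
   6 |   8 | aabaaabbbabbaabbbaaabbaabbabbaa
   7 |  26 | aabbaabbabbaa
   8 |  30 | aabbabbaa
   9 |  20 | aabbbaaabbaabbabbaa
  10 |  12 | aabbbabbaabbbaaabbaabbabbaa
  11 |   9 | abaaabbbabbaabbbaaabbaabbabbaa
  12 |  34 | abbaa
  13 |  27 | abbaabbabbaa
  14 |  17 | abbaabbbaaabbaabbabbaa
  15 |  31 | abbabbaa
  16 |  21 | abbbaaabbaabbabbaa
  17 |  13 | abbbabbaabbbaaabbaabbabbaa
  18 |  36 | baa
  19 |   5 | baaaabaaabbbabbaabbbaaabbaabbabbaa
  20 |  24 | baaabbaabbabbaa
  21 |  10 | baaabbbabbaabbbaaabbaabbabbaa
  22 |  29 | baabbabbaa
  23 |  19 | baabbbaaabbaabbabbaa
  24 |  33 | babbaa
  25 |  16 | babbaabbbaaabbaabbabbaa
  26 |  35 | bbaa
  27 |   4 | bbaaaabaaabbbabbaabbbaaabbaabbabbaa
  28 |  23 | bbaaabbaabbabbaa
  29 |  28 | bbaabbabbaa
  30 |  18 | bbaabbbaaabbaabbabbaa
  31 |  32 | bbabbaa
  32 |  15 | bbabbaabbbaaabbaabbabbaa
  33 |   3 | bbbaaaabaaabbbabbaabbbaaabbaabbabbaa
  34 |  22 | bbbaaabbaabbabbaa
  35 |  14 | bbbabbaabbbaaabbaabbabbaa
  36 |   2 | bbbbaaaabaaabbbabbaabbbaaabbaabbabbaa
  37 |   1 | bbbbbaaaabaaabbbabbaabbbaaabbaabbabbaa
  38 |   0 | bbbbbbaaaabaaabbbabbaabbbaaabbaabbabbaa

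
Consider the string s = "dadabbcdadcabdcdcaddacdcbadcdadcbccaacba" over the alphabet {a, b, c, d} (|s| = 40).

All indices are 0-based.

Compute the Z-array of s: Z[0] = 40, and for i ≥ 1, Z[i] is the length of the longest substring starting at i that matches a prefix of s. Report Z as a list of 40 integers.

Z[0]=40
i=1: i≥r, start 0; Z[1]=0
i=2: i≥r, start 0; Z[2]=2 grow→box=[2,4)
i=3: min(r-i=1, Z[1]=0)=0; Z[3]=0
i=4: i≥r, start 0; Z[4]=0
i=5: i≥r, start 0; Z[5]=0
i=6: i≥r, start 0; Z[6]=0
i=7: i≥r, start 0; Z[7]=3 grow→box=[7,10)
i=8: min(r-i=2, Z[1]=0)=0; Z[8]=0
i=9: min(r-i=1, Z[2]=2)=1; Z[9]=1
i=10: i≥r, start 0; Z[10]=0
i=11: i≥r, start 0; Z[11]=0
i=12: i≥r, start 0; Z[12]=0
i=13: i≥r, start 0; Z[13]=1 grow→box=[13,14)
i=14: i≥r, start 0; Z[14]=0
i=15: i≥r, start 0; Z[15]=1 grow→box=[15,16)
i=16: i≥r, start 0; Z[16]=0
i=17: i≥r, start 0; Z[17]=0
i=18: i≥r, start 0; Z[18]=1 grow→box=[18,19)
i=19: i≥r, start 0; Z[19]=2 grow→box=[19,21)
i=20: min(r-i=1, Z[1]=0)=0; Z[20]=0
i=21: i≥r, start 0; Z[21]=0
i=22: i≥r, start 0; Z[22]=1 grow→box=[22,23)
i=23: i≥r, start 0; Z[23]=0
i=24: i≥r, start 0; Z[24]=0
i=25: i≥r, start 0; Z[25]=0
i=26: i≥r, start 0; Z[26]=1 grow→box=[26,27)
i=27: i≥r, start 0; Z[27]=0
i=28: i≥r, start 0; Z[28]=3 grow→box=[28,31)
i=29: min(r-i=2, Z[1]=0)=0; Z[29]=0
i=30: min(r-i=1, Z[2]=2)=1; Z[30]=1
i=31: i≥r, start 0; Z[31]=0
i=32: i≥r, start 0; Z[32]=0
i=33: i≥r, start 0; Z[33]=0
i=34: i≥r, start 0; Z[34]=0
i=35: i≥r, start 0; Z[35]=0
i=36: i≥r, start 0; Z[36]=0
i=37: i≥r, start 0; Z[37]=0
i=38: i≥r, start 0; Z[38]=0
i=39: i≥r, start 0; Z[39]=0

[40, 0, 2, 0, 0, 0, 0, 3, 0, 1, 0, 0, 0, 1, 0, 1, 0, 0, 1, 2, 0, 0, 1, 0, 0, 0, 1, 0, 3, 0, 1, 0, 0, 0, 0, 0, 0, 0, 0, 0]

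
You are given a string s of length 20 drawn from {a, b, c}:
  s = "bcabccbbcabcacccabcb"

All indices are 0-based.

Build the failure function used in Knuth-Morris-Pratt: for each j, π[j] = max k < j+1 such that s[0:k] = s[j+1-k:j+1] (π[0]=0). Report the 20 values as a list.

π[0] = 0
j=1 s[j]='c': π[1]=0 (border '')
j=2 s[j]='a': π[2]=0 (border '')
j=3 s[j]='b': π[3]=1 (border 'b')
j=4 s[j]='c': π[4]=2 (border 'bc')
j=5 s[j]='c': k: 2→0; π[5]=0 (border '')
j=6 s[j]='b': π[6]=1 (border 'b')
j=7 s[j]='b': k: 1→0; π[7]=1 (border 'b')
j=8 s[j]='c': π[8]=2 (border 'bc')
j=9 s[j]='a': π[9]=3 (border 'bca')
j=10 s[j]='b': π[10]=4 (border 'bcab')
j=11 s[j]='c': π[11]=5 (border 'bcabc')
j=12 s[j]='a': k: 5→2; π[12]=3 (border 'bca')
j=13 s[j]='c': k: 3→0; π[13]=0 (border '')
j=14 s[j]='c': π[14]=0 (border '')
j=15 s[j]='c': π[15]=0 (border '')
j=16 s[j]='a': π[16]=0 (border '')
j=17 s[j]='b': π[17]=1 (border 'b')
j=18 s[j]='c': π[18]=2 (border 'bc')
j=19 s[j]='b': k: 2→0; π[19]=1 (border 'b')

[0, 0, 0, 1, 2, 0, 1, 1, 2, 3, 4, 5, 3, 0, 0, 0, 0, 1, 2, 1]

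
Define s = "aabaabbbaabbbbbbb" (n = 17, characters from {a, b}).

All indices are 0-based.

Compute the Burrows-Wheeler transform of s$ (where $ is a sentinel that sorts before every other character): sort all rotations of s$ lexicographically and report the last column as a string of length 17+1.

rank  rotation            last
    0  $aabaabbbaabbbbbbb  b
    1  aabaabbbaabbbbbbb$  $
    2  aabbbaabbbbbbb$aab  b
    3  aabbbbbbb$aabaabbb  b
    4  abaabbbaabbbbbbb$a  a
    5  abbbaabbbbbbb$aaba  a
    6  abbbbbbb$aabaabbba  a
    7  b$aabaabbbaabbbbbb  b
    8  baabbbaabbbbbbb$aa  a
    9  baabbbbbbb$aabaabb  b
   10  bb$aabaabbbaabbbbb  b
   11  bbaabbbbbbb$aabaab  b
   12  bbb$aabaabbbaabbbb  b
   13  bbbaabbbbbbb$aabaa  a
   14  bbbb$aabaabbbaabbb  b
   15  bbbbb$aabaabbbaabb  b
   16  bbbbbb$aabaabbbaab  b
   17  bbbbbbb$aabaabbbaa  a

b$bbaaababbbbabbba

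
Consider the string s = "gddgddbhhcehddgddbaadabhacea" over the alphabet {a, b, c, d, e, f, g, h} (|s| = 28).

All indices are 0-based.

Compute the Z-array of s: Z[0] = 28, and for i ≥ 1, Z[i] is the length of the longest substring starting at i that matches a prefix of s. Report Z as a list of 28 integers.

Z[0]=28
i=1: fresh scan; Z[1]=0
i=2: fresh scan; Z[2]=0
i=3: fresh scan; Z[3]=3 extend→box=[3,6)
i=4: min(r-i=2, Z[1]=0)=0; Z[4]=0
i=5: min(r-i=1, Z[2]=0)=0; Z[5]=0
i=6: fresh scan; Z[6]=0
i=7: fresh scan; Z[7]=0
i=8: fresh scan; Z[8]=0
i=9: fresh scan; Z[9]=0
i=10: fresh scan; Z[10]=0
i=11: fresh scan; Z[11]=0
i=12: fresh scan; Z[12]=0
i=13: fresh scan; Z[13]=0
i=14: fresh scan; Z[14]=3 extend→box=[14,17)
i=15: min(r-i=2, Z[1]=0)=0; Z[15]=0
i=16: min(r-i=1, Z[2]=0)=0; Z[16]=0
i=17: fresh scan; Z[17]=0
i=18: fresh scan; Z[18]=0
i=19: fresh scan; Z[19]=0
i=20: fresh scan; Z[20]=0
i=21: fresh scan; Z[21]=0
i=22: fresh scan; Z[22]=0
i=23: fresh scan; Z[23]=0
i=24: fresh scan; Z[24]=0
i=25: fresh scan; Z[25]=0
i=26: fresh scan; Z[26]=0
i=27: fresh scan; Z[27]=0

[28, 0, 0, 3, 0, 0, 0, 0, 0, 0, 0, 0, 0, 0, 3, 0, 0, 0, 0, 0, 0, 0, 0, 0, 0, 0, 0, 0]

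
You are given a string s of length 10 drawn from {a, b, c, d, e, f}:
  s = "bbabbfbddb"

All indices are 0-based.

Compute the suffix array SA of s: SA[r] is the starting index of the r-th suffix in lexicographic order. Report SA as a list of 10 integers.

rank→(start, suffix):
  0 → (2, 'abbfbddb')
  1 → (9, 'b')
  2 → (1, 'babbfbddb')
  3 → (0, 'bbabbfbddb')
  4 → (3, 'bbfbddb')
  5 → (6, 'bddb')
  6 → (4, 'bfbddb')
  7 → (8, 'db')
  8 → (7, 'ddb')
  9 → (5, 'fbddb')

[2, 9, 1, 0, 3, 6, 4, 8, 7, 5]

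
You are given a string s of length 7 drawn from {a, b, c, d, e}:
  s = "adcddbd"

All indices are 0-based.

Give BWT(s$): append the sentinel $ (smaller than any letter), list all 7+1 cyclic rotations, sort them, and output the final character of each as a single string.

d$ddbdac

rank  rotation  last
    0  $adcddbd  d
    1  adcddbd$  $
    2  bd$adcdd  d
    3  cddbd$ad  d
    4  d$adcddb  b
    5  dbd$adcd  d
    6  dcddbd$a  a
    7  ddbd$adc  c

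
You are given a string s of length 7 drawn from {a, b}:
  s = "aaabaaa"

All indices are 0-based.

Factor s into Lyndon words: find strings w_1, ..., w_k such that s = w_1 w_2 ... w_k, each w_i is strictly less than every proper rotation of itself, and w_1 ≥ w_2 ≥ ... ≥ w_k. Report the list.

emit factor 1: 'aaab' (i=0, period=4)
emit factor 2: 'a' (i=4, period=1)
emit factor 3: 'a' (i=5, period=1)
emit factor 4: 'a' (i=6, period=1)

["aaab", "a", "a", "a"]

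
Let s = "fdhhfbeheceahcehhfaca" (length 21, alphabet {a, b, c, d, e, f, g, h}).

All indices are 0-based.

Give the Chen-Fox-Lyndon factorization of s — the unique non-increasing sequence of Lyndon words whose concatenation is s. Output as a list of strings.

["f", "dhhf", "behece", "ahcehhf", "ac", "a"]

emit factor 1: 'f' (i=0, period=1)
emit factor 2: 'dhhf' (i=1, period=4)
emit factor 3: 'behece' (i=5, period=6)
emit factor 4: 'ahcehhf' (i=11, period=7)
emit factor 5: 'ac' (i=18, period=2)
emit factor 6: 'a' (i=20, period=1)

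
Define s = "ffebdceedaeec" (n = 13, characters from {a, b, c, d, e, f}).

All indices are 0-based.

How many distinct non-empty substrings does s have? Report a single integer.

83

sorted suffixes:
  #0 SA[0]=9  'aeec'
  #1 SA[1]=3  'bdceedaeec'
  #2 SA[2]=12  'c'
  #3 SA[3]=5  'ceedaeec'
  #4 SA[4]=8  'daeec'
  #5 SA[5]=4  'dceedaeec'
  #6 SA[6]=2  'ebdceedaeec'
  #7 SA[7]=11  'ec'
  #8 SA[8]=7  'edaeec'
  #9 SA[9]=10  'eec'
  #10 SA[10]=6  'eedaeec'
  #11 SA[11]=1  'febdceedaeec'
  #12 SA[12]=0  'ffebdceedaeec'

SA = [9, 3, 12, 5, 8, 4, 2, 11, 7, 10, 6, 1, 0]
rank  pair      lcp
   1  s[9:],s[3:]  0  ''
   2  s[3:],s[12:]  0  ''
   3  s[12:],s[5:]  1  'c'
   4  s[5:],s[8:]  0  ''
   5  s[8:],s[4:]  1  'd'
   6  s[4:],s[2:]  0  ''
   7  s[2:],s[11:]  1  'e'
   8  s[11:],s[7:]  1  'e'
   9  s[7:],s[10:]  1  'e'
  10  s[10:],s[6:]  2  'ee'
  11  s[6:],s[1:]  0  ''
  12  s[1:],s[0:]  1  'f'

n(n+1)/2 = 13·14/2 = 91
Σ LCP = 0 + 0 + 0 + 1 + 0 + 1 + 0 + 1 + 1 + 1 + 2 + 0 + 1 = 8
distinct = 91 − 8 = 83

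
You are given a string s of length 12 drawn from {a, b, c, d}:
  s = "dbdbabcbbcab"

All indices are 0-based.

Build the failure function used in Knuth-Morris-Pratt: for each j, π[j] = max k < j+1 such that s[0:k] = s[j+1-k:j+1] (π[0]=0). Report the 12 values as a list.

π[0] = 0
j=1 s[j]='b': π[1]=0 (border '')
j=2 s[j]='d': π[2]=1 (border 'd')
j=3 s[j]='b': π[3]=2 (border 'db')
j=4 s[j]='a': k: 2→0; π[4]=0 (border '')
j=5 s[j]='b': π[5]=0 (border '')
j=6 s[j]='c': π[6]=0 (border '')
j=7 s[j]='b': π[7]=0 (border '')
j=8 s[j]='b': π[8]=0 (border '')
j=9 s[j]='c': π[9]=0 (border '')
j=10 s[j]='a': π[10]=0 (border '')
j=11 s[j]='b': π[11]=0 (border '')

[0, 0, 1, 2, 0, 0, 0, 0, 0, 0, 0, 0]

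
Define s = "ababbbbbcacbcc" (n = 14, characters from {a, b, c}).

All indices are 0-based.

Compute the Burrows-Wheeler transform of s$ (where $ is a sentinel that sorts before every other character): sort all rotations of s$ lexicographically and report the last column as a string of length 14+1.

c$bcaabbbbccbab

rank  rotation         last
    0  $ababbbbbcacbcc  c
    1  ababbbbbcacbcc$  $
    2  abbbbbcacbcc$ab  b
    3  acbcc$ababbbbbc  c
    4  babbbbbcacbcc$a  a
    5  bbbbbcacbcc$aba  a
    6  bbbbcacbcc$abab  b
    7  bbbcacbcc$ababb  b
    8  bbcacbcc$ababbb  b
    9  bcacbcc$ababbbb  b
   10  bcc$ababbbbbcac  c
   11  c$ababbbbbcacbc  c
   12  cacbcc$ababbbbb  b
   13  cbcc$ababbbbbca  a
   14  cc$ababbbbbcacb  b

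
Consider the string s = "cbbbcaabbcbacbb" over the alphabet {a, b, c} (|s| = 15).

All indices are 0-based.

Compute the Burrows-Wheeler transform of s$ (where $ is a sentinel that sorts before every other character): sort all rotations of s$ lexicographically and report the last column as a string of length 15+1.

rank  rotation          last
    0  $cbbbcaabbcbacbb  b
    1  aabbcbacbb$cbbbc  c
    2  abbcbacbb$cbbbca  a
    3  acbb$cbbbcaabbcb  b
    4  b$cbbbcaabbcbacb  b
    5  bacbb$cbbbcaabbc  c
    6  bb$cbbbcaabbcbac  c
    7  bbbcaabbcbacbb$c  c
    8  bbcaabbcbacbb$cb  b
    9  bbcbacbb$cbbbcaa  a
   10  bcaabbcbacbb$cbb  b
   11  bcbacbb$cbbbcaab  b
   12  caabbcbacbb$cbbb  b
   13  cbacbb$cbbbcaabb  b
   14  cbb$cbbbcaabbcba  a
   15  cbbbcaabbcbacbb$  $

bcabbcccbabbbba$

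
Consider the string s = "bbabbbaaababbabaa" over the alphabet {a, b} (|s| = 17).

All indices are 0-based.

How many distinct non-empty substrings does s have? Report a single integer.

rank | idx | suffix
   0 |  16 | a
   1 |  15 | aa
   2 |   6 | aaababbabaa
   3 |   7 | aababbabaa
   4 |  13 | abaa
   5 |   8 | ababbabaa
   6 |  10 | abbabaa
   7 |   2 | abbbaaababbabaa
   8 |  14 | baa
   9 |   5 | baaababbabaa
  10 |  12 | babaa
  11 |   9 | babbabaa
  12 |   1 | babbbaaababbabaa
  13 |   4 | bbaaababbabaa
  14 |  11 | bbabaa
  15 |   0 | bbabbbaaababbabaa
  16 |   3 | bbbaaababbabaa

SA = [16, 15, 6, 7, 13, 8, 10, 2, 14, 5, 12, 9, 1, 4, 11, 0, 3]
i: (SA[i-1],SA[i]) lcp shared
  1: (16,15) 1 'a'
  2: (15,6) 2 'aa'
  3: (6,7) 2 'aa'
  4: (7,13) 1 'a'
  5: (13,8) 3 'aba'
  6: (8,10) 2 'ab'
  7: (10,2) 3 'abb'
  8: (2,14) 0 ''
  9: (14,5) 3 'baa'
  10: (5,12) 2 'ba'
  11: (12,9) 3 'bab'
  12: (9,1) 4 'babb'
  13: (1,4) 1 'b'
  14: (4,11) 3 'bba'
  15: (11,0) 4 'bbab'
  16: (0,3) 2 'bb'

n(n+1)/2 = 17·18/2 = 153
Σ LCP = 0 + 1 + 2 + 2 + 1 + 3 + 2 + 3 + 0 + 3 + 2 + 3 + 4 + 1 + 3 + 4 + 2 = 36
distinct = 153 − 36 = 117

117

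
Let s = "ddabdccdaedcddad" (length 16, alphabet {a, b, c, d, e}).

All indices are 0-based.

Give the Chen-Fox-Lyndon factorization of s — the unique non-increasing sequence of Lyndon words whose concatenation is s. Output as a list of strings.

emit factor 1: 'd' (i=0, period=1)
emit factor 2: 'd' (i=1, period=1)
emit factor 3: 'abdccdaedcddad' (i=2, period=14)

["d", "d", "abdccdaedcddad"]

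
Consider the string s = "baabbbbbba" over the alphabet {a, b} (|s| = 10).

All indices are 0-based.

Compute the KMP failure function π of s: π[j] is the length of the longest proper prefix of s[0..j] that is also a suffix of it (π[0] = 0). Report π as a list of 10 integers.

[0, 0, 0, 1, 1, 1, 1, 1, 1, 2]

π[0] = 0
j=1 s[j]='a': π[1]=0 (border '')
j=2 s[j]='a': π[2]=0 (border '')
j=3 s[j]='b': π[3]=1 (border 'b')
j=4 s[j]='b': k: 1→0; π[4]=1 (border 'b')
j=5 s[j]='b': k: 1→0; π[5]=1 (border 'b')
j=6 s[j]='b': k: 1→0; π[6]=1 (border 'b')
j=7 s[j]='b': k: 1→0; π[7]=1 (border 'b')
j=8 s[j]='b': k: 1→0; π[8]=1 (border 'b')
j=9 s[j]='a': π[9]=2 (border 'ba')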